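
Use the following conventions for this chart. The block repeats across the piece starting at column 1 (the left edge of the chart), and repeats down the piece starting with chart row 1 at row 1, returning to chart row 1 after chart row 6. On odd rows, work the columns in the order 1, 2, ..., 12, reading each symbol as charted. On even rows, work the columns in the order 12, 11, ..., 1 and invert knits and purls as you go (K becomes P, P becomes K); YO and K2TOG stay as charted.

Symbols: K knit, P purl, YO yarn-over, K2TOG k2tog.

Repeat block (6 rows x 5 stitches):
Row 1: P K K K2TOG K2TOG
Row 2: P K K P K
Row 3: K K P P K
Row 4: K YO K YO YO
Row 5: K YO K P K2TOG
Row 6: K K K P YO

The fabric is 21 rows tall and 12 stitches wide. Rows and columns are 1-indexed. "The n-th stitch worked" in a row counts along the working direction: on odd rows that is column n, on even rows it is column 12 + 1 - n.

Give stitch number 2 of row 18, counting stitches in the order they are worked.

Stitch:
P

Derivation:
Row 18 uses chart row ((18-1) mod 6)+1 = 6. Row 18 is even, so WS.
Chart row 6 tiled across columns 1-12: K K K P YO K K K P YO K K
Wrong side: read the tiled row from column 12 down to 1 and exchange K with P (leave YO, K2TOG).
Row 18 as worked: P P YO K P P P YO K P P P
The 2nd stitch worked is P.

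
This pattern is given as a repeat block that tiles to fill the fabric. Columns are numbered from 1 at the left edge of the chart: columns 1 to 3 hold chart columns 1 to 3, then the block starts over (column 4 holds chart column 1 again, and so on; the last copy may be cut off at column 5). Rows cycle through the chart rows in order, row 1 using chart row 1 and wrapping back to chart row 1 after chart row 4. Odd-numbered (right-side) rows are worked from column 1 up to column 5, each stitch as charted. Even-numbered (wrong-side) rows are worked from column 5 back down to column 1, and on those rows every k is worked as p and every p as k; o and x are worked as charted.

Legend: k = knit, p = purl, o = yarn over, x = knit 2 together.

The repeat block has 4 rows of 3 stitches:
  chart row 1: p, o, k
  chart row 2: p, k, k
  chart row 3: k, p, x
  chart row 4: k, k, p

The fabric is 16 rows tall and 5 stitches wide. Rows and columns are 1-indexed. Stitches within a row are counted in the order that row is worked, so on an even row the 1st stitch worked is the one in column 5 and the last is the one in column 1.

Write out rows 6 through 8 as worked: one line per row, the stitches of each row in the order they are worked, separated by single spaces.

Row 6: chart row 2, WS - tiled (columns 1-5): p k k p k; work from column 5 back to 1 with k<->p swapped.
Row 7: chart row 3, RS - tile across columns 1-5 and work as-is.
Row 8: chart row 4, WS - tiled (columns 1-5): k k p k k; work from column 5 back to 1 with k<->p swapped.

Result:
p k p p k
k p x k p
p p k p p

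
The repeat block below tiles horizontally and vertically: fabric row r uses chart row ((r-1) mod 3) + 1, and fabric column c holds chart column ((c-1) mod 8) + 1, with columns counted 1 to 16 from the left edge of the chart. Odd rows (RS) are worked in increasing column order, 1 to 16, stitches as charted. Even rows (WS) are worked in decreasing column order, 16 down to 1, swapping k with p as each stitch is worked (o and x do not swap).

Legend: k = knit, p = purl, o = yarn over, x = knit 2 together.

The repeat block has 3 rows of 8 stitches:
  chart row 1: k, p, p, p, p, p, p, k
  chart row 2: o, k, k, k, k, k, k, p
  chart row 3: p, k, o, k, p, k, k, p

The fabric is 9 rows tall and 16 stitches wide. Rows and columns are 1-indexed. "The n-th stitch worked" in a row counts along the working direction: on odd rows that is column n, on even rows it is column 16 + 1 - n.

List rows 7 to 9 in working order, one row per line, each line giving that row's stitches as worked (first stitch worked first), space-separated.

Row 7: chart row 1, RS - tile across columns 1-16 and work as-is.
Row 8: chart row 2, WS - tiled (columns 1-16): o k k k k k k p o k k k k k k p; work from column 16 back to 1 with k<->p swapped.
Row 9: chart row 3, RS - tile across columns 1-16 and work as-is.

Result:
k p p p p p p k k p p p p p p k
k p p p p p p o k p p p p p p o
p k o k p k k p p k o k p k k p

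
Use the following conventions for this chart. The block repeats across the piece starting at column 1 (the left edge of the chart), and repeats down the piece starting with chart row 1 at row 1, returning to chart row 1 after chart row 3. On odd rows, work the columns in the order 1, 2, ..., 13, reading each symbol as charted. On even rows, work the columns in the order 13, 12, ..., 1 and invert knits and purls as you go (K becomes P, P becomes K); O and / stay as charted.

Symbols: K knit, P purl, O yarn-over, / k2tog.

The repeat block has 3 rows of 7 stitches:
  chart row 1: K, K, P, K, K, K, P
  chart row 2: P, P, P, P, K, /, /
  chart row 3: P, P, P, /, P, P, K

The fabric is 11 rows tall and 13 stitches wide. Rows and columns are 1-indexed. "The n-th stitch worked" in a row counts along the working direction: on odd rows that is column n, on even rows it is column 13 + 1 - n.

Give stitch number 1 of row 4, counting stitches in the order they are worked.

Row 4 uses chart row ((4-1) mod 3)+1 = 1. Row 4 is even, so WS.
Chart row 1 tiled across columns 1-13: K K P K K K P K K P K K K
WS: work from column 13 back to column 1 (reverse the tiled row), swapping K<->P (O and / unchanged).
Row 4 as worked: P P P K P P K P P P K P P
Counting 1 along the worked row gives P.

Stitch:
P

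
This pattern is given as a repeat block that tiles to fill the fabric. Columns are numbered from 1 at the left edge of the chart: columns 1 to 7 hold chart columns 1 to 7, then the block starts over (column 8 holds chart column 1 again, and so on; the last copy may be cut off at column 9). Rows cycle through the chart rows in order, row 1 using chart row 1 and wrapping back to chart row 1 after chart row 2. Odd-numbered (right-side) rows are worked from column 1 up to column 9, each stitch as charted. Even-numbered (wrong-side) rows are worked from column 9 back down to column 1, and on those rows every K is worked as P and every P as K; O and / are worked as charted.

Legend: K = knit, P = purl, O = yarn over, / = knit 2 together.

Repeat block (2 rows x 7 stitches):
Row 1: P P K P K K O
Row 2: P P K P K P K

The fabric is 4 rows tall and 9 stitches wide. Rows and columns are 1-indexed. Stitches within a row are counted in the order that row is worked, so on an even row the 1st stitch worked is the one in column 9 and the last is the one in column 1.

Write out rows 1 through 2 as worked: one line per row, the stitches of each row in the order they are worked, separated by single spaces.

Row 1: chart row 1, RS - tile across columns 1-9 and work as-is.
Row 2: chart row 2, WS - tiled (columns 1-9): P P K P K P K P P; work from column 9 back to 1 with K<->P swapped.

Rows as worked:
P P K P K K O P P
K K P K P K P K K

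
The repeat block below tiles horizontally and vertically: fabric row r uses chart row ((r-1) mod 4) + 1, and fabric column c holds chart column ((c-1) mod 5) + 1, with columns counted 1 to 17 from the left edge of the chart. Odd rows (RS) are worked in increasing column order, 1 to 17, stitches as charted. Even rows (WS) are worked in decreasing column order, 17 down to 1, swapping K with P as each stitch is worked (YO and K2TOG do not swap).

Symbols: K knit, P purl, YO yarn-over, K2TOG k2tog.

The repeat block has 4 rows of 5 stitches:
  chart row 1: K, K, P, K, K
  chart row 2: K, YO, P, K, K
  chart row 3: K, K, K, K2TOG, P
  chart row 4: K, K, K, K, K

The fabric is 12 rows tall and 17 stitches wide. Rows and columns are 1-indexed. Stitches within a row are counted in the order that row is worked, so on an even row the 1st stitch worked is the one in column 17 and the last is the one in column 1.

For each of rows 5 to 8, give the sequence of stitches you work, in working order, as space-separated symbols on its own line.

Result:
K K P K K K K P K K K K P K K K K
YO P P P K YO P P P K YO P P P K YO P
K K K K2TOG P K K K K2TOG P K K K K2TOG P K K
P P P P P P P P P P P P P P P P P

Derivation:
Row 5: chart row 1, RS - tile across columns 1-17 and work as-is.
Row 6: chart row 2, WS - tiled (columns 1-17): K YO P K K K YO P K K K YO P K K K YO; work from column 17 back to 1 with K<->P swapped.
Row 7: chart row 3, RS - tile across columns 1-17 and work as-is.
Row 8: chart row 4, WS - tiled (columns 1-17): K K K K K K K K K K K K K K K K K; work from column 17 back to 1 with K<->P swapped.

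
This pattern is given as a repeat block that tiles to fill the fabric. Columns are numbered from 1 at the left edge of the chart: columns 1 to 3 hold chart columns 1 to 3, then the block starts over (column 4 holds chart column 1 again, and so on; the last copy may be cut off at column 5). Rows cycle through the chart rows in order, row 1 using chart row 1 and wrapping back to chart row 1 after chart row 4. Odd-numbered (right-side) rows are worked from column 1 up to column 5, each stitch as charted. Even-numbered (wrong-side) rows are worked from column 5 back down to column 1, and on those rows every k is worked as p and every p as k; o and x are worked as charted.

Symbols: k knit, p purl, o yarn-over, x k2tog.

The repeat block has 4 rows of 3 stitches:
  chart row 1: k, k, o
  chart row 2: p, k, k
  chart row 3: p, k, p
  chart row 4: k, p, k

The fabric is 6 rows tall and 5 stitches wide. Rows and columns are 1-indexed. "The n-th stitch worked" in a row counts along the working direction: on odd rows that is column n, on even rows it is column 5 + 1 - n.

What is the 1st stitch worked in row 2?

== STITCH ==
p

Derivation:
Row 2 uses chart row ((2-1) mod 4)+1 = 2. Row 2 is even, so WS.
Chart row 2 tiled across columns 1-5: p k k p k
Wrong side: read the tiled row from column 5 down to 1 and exchange k with p (leave o, x).
Row 2 as worked: p k p p k
The 1st stitch worked is p.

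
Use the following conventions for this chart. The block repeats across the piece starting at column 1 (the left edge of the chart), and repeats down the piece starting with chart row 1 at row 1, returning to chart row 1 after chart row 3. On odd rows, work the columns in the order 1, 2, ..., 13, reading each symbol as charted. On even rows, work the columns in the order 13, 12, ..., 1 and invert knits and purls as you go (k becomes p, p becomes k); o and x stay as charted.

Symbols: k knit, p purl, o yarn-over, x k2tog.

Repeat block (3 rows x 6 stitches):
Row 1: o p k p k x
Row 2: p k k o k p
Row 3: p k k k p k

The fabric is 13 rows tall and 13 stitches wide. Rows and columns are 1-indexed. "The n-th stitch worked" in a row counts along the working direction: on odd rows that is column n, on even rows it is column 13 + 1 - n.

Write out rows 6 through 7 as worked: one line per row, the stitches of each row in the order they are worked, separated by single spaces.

Rows as worked:
k p k p p p k p k p p p k
o p k p k x o p k p k x o

Derivation:
Row 6: chart row 3, WS - tiled (columns 1-13): p k k k p k p k k k p k p; work from column 13 back to 1 with k<->p swapped.
Row 7: chart row 1, RS - tile across columns 1-13 and work as-is.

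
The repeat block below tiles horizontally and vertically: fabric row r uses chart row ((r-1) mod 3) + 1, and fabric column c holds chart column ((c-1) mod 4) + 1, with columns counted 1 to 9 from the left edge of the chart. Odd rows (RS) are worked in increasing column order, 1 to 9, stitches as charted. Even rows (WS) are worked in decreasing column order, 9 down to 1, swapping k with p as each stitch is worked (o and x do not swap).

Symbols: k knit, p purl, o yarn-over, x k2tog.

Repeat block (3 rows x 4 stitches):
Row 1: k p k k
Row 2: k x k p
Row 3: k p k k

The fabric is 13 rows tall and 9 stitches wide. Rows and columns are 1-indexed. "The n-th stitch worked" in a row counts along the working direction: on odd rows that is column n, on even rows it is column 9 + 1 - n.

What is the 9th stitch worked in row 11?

For row 11: chart row = ((11-1) mod 3) + 1 = 2; this is a RS (odd) row.
Chart row 2 tiled across columns 1-9: k x k p k x k p k
Right side: take the tiled row as-is (worked left to right from column 1).
Stitch 9 in working order -> k

Stitch:
k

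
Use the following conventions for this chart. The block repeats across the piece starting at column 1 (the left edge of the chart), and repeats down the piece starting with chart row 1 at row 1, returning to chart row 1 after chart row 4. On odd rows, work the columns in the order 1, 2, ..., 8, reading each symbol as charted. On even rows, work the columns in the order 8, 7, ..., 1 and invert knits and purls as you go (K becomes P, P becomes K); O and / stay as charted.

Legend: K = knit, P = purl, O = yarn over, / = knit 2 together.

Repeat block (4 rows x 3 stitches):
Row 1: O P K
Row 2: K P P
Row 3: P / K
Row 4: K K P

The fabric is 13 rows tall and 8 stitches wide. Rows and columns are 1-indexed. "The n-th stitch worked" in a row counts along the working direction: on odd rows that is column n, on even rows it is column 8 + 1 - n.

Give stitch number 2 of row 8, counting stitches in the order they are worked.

For row 8: chart row = ((8-1) mod 4) + 1 = 4; this is a WS (even) row.
Chart row 4 tiled across columns 1-8: K K P K K P K K
WS row: flip the tiled sequence (start at column 8) and apply K<->P; O and / stay.
Row 8 as worked: P P K P P K P P
Stitch 2 in working order -> P

Result:
P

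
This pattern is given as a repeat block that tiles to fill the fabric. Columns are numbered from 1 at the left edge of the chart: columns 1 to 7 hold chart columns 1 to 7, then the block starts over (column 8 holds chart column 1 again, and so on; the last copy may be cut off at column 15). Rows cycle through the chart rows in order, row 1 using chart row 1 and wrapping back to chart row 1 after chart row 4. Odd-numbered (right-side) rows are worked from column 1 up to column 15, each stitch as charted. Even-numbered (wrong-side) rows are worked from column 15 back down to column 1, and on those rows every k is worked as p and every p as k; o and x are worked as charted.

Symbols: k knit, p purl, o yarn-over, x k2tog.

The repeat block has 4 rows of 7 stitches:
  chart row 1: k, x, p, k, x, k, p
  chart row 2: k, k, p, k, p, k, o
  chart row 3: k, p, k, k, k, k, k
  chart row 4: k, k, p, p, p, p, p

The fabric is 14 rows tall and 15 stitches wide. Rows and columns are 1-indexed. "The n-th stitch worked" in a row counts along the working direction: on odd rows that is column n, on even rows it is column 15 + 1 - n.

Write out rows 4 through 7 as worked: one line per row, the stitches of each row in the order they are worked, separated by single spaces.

Row 4: chart row 4, WS - tiled (columns 1-15): k k p p p p p k k p p p p p k; work from column 15 back to 1 with k<->p swapped.
Row 5: chart row 1, RS - tile across columns 1-15 and work as-is.
Row 6: chart row 2, WS - tiled (columns 1-15): k k p k p k o k k p k p k o k; work from column 15 back to 1 with k<->p swapped.
Row 7: chart row 3, RS - tile across columns 1-15 and work as-is.

Result:
p k k k k k p p k k k k k p p
k x p k x k p k x p k x k p k
p o p k p k p p o p k p k p p
k p k k k k k k p k k k k k k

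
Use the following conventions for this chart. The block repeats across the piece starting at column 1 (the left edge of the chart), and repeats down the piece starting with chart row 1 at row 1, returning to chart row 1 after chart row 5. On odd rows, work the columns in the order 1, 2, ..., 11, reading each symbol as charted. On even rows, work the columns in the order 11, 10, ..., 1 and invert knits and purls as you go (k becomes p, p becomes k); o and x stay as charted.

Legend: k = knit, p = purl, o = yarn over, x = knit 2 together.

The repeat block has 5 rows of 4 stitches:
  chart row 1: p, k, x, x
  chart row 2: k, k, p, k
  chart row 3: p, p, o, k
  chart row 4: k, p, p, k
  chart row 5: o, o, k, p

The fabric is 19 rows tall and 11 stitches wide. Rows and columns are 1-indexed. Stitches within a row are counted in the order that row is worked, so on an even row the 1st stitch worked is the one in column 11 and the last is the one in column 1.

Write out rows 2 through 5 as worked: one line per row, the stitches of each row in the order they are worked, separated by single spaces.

Row 2: chart row 2, WS - tiled (columns 1-11): k k p k k k p k k k p; work from column 11 back to 1 with k<->p swapped.
Row 3: chart row 3, RS - tile across columns 1-11 and work as-is.
Row 4: chart row 4, WS - tiled (columns 1-11): k p p k k p p k k p p; work from column 11 back to 1 with k<->p swapped.
Row 5: chart row 5, RS - tile across columns 1-11 and work as-is.

Result:
k p p p k p p p k p p
p p o k p p o k p p o
k k p p k k p p k k p
o o k p o o k p o o k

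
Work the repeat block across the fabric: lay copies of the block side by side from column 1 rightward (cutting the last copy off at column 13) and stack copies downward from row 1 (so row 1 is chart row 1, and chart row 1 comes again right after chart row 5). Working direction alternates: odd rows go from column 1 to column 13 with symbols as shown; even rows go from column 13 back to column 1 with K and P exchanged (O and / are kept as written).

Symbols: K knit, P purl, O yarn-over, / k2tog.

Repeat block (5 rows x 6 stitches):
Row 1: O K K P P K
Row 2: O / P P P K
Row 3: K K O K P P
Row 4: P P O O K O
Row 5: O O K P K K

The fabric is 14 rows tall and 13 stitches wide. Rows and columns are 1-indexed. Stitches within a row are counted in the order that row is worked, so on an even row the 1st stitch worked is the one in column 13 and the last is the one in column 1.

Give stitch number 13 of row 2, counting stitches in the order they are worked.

Row 2 uses chart row ((2-1) mod 5)+1 = 2. Row 2 is even, so WS.
Chart row 2 tiled across columns 1-13: O / P P P K O / P P P K O
Wrong side: read the tiled row from column 13 down to 1 and exchange K with P (leave O, /).
Row 2 as worked: O P K K K / O P K K K / O
Counting 13 along the worked row gives O.

Result:
O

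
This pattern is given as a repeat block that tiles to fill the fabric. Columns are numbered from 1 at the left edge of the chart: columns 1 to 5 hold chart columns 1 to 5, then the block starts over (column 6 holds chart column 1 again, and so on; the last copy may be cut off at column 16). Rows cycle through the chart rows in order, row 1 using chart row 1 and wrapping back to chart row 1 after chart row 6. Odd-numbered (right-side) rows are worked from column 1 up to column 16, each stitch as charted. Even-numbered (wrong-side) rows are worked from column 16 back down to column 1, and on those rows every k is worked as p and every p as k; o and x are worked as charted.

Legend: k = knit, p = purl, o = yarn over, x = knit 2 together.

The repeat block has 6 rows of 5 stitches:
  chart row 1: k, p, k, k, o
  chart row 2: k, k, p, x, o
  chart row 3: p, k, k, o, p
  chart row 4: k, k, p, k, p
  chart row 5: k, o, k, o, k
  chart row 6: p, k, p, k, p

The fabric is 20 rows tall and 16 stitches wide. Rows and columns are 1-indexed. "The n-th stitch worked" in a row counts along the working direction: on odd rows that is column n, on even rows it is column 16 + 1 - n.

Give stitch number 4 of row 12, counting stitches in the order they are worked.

Row 12 uses chart row ((12-1) mod 6)+1 = 6. Row 12 is even, so WS.
Chart row 6 tiled across columns 1-16: p k p k p p k p k p p k p k p p
WS row: flip the tiled sequence (start at column 16) and apply k<->p; o and x stay.
Row 12 as worked: k k p k p k k p k p k k p k p k
The 4th stitch worked is k.

Stitch:
k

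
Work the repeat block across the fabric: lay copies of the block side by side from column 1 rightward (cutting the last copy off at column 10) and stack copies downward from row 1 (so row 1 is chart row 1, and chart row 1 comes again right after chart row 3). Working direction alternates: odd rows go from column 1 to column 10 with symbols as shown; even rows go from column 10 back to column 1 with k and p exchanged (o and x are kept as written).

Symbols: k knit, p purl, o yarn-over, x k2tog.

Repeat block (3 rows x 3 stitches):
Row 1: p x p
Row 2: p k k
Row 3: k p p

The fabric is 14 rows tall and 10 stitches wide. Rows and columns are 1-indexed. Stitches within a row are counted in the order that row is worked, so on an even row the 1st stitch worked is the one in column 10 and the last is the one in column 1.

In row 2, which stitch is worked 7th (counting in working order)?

Stitch:
k

Derivation:
Row 2: (2-1) mod 3 = 1, so use chart row 2. Even row -> WS.
Chart row 2 tiled across columns 1-10: p k k p k k p k k p
WS row: flip the tiled sequence (start at column 10) and apply k<->p; o and x stay.
Row 2 as worked: k p p k p p k p p k
The 7th stitch worked is k.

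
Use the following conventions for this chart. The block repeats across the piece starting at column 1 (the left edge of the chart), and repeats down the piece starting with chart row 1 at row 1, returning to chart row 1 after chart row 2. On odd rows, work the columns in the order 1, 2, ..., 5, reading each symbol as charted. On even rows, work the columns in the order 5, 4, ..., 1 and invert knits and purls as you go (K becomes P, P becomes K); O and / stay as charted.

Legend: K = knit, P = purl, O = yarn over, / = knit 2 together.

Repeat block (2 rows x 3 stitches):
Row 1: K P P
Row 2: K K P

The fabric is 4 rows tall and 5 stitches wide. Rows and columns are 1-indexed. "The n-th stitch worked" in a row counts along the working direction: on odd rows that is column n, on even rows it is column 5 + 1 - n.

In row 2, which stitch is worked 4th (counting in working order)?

For row 2: chart row = ((2-1) mod 2) + 1 = 2; this is a WS (even) row.
Chart row 2 tiled across columns 1-5: K K P K K
WS row: flip the tiled sequence (start at column 5) and apply K<->P; O and / stay.
Row 2 as worked: P P K P P
Stitch 4 in working order -> P

Result:
P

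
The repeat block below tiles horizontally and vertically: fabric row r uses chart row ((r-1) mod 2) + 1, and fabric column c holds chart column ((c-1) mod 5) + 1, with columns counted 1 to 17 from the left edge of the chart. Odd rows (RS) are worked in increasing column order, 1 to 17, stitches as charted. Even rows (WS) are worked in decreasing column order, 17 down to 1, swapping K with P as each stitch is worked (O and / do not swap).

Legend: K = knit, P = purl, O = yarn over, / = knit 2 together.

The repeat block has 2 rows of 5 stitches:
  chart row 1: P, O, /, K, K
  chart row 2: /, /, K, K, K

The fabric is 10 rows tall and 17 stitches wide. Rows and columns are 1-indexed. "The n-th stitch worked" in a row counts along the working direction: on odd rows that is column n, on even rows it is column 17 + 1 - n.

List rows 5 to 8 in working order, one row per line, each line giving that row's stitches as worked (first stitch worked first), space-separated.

Row 5: chart row 1, RS - tile across columns 1-17 and work as-is.
Row 6: chart row 2, WS - tiled (columns 1-17): / / K K K / / K K K / / K K K / /; work from column 17 back to 1 with K<->P swapped.
Row 7: chart row 1, RS - tile across columns 1-17 and work as-is.
Row 8: chart row 2, WS - tiled (columns 1-17): / / K K K / / K K K / / K K K / /; work from column 17 back to 1 with K<->P swapped.

== ROWS AS WORKED ==
P O / K K P O / K K P O / K K P O
/ / P P P / / P P P / / P P P / /
P O / K K P O / K K P O / K K P O
/ / P P P / / P P P / / P P P / /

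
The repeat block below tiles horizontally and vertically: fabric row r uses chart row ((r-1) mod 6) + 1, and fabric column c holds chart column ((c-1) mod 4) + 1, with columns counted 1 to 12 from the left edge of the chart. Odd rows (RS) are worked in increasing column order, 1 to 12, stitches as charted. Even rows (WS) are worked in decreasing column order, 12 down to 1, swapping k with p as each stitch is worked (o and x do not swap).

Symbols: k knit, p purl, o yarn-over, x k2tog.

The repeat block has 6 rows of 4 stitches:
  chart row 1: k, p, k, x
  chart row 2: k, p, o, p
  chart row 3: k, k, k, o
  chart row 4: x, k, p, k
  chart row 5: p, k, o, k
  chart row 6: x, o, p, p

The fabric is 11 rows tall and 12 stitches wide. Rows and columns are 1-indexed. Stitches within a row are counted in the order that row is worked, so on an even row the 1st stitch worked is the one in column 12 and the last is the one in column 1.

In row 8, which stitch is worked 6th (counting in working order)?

Stitch:
o

Derivation:
For row 8: chart row = ((8-1) mod 6) + 1 = 2; this is a WS (even) row.
Chart row 2 tiled across columns 1-12: k p o p k p o p k p o p
WS row: flip the tiled sequence (start at column 12) and apply k<->p; o and x stay.
Row 8 as worked: k o k p k o k p k o k p
Stitch 6 in working order -> o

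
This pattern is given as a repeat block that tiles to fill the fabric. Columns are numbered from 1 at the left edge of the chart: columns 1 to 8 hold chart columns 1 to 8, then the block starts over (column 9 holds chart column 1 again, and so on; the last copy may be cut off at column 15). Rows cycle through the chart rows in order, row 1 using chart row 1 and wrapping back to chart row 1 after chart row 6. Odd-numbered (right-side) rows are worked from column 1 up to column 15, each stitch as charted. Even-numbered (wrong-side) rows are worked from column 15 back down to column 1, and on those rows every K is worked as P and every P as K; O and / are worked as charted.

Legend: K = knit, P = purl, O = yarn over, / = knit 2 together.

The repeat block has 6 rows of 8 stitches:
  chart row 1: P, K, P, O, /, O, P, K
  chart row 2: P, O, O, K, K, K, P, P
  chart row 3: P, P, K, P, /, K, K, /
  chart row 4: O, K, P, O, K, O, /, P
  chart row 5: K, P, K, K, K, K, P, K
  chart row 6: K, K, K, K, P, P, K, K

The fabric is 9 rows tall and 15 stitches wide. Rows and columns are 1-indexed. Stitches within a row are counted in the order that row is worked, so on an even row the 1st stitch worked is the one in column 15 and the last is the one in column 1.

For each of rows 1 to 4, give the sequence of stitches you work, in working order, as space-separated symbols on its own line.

Row 1: chart row 1, RS - tile across columns 1-15 and work as-is.
Row 2: chart row 2, WS - tiled (columns 1-15): P O O K K K P P P O O K K K P; work from column 15 back to 1 with K<->P swapped.
Row 3: chart row 3, RS - tile across columns 1-15 and work as-is.
Row 4: chart row 4, WS - tiled (columns 1-15): O K P O K O / P O K P O K O /; work from column 15 back to 1 with K<->P swapped.

Rows as worked:
P K P O / O P K P K P O / O P
K P P P O O K K K P P P O O K
P P K P / K K / P P K P / K K
/ O P O K P O K / O P O K P O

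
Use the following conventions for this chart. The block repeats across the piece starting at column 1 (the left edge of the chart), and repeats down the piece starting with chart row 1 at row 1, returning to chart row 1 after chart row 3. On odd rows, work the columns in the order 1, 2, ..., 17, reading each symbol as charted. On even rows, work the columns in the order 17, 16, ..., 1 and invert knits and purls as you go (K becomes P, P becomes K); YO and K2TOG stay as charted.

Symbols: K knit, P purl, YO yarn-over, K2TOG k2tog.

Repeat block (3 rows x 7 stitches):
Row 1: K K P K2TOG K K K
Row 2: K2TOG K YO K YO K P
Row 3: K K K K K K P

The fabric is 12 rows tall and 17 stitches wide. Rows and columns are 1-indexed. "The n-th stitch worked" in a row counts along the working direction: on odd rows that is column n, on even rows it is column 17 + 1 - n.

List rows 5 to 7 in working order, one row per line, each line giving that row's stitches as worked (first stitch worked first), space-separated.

Rows as worked:
K2TOG K YO K YO K P K2TOG K YO K YO K P K2TOG K YO
P P P K P P P P P P K P P P P P P
K K P K2TOG K K K K K P K2TOG K K K K K P

Derivation:
Row 5: chart row 2, RS - tile across columns 1-17 and work as-is.
Row 6: chart row 3, WS - tiled (columns 1-17): K K K K K K P K K K K K K P K K K; work from column 17 back to 1 with K<->P swapped.
Row 7: chart row 1, RS - tile across columns 1-17 and work as-is.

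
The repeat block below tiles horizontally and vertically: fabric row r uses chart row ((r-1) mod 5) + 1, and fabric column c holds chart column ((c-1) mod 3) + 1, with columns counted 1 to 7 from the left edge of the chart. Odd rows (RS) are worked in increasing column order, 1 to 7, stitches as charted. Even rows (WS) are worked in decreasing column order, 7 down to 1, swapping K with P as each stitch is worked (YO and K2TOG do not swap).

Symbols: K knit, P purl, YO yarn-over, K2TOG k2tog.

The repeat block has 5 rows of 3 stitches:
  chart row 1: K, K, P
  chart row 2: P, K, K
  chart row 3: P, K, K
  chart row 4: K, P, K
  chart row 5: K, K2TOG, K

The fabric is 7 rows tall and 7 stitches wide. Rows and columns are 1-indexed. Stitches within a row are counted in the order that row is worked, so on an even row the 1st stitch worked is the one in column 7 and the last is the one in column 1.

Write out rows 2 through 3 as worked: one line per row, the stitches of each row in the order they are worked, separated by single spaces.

Row 2: chart row 2, WS - tiled (columns 1-7): P K K P K K P; work from column 7 back to 1 with K<->P swapped.
Row 3: chart row 3, RS - tile across columns 1-7 and work as-is.

Result:
K P P K P P K
P K K P K K P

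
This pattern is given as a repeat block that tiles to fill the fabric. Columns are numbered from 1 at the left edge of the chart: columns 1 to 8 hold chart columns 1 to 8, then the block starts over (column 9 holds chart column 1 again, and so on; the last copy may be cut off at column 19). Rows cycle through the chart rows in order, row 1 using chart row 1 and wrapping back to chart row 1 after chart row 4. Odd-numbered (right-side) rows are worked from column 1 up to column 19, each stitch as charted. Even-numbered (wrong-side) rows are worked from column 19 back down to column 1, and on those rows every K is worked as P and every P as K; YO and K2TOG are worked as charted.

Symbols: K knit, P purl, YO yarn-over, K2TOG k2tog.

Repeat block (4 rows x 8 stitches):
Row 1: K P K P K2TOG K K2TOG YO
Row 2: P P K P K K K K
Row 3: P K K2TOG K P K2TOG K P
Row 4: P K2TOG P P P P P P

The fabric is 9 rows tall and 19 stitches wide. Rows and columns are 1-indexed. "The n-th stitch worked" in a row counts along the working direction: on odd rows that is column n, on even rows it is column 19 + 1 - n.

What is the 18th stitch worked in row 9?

For row 9: chart row = ((9-1) mod 4) + 1 = 1; this is a RS (odd) row.
Chart row 1 tiled across columns 1-19: K P K P K2TOG K K2TOG YO K P K P K2TOG K K2TOG YO K P K
RS: work column 1 to column 19, symbols as charted — the tiled row is the row as worked.
Counting 18 along the worked row gives P.

== STITCH ==
P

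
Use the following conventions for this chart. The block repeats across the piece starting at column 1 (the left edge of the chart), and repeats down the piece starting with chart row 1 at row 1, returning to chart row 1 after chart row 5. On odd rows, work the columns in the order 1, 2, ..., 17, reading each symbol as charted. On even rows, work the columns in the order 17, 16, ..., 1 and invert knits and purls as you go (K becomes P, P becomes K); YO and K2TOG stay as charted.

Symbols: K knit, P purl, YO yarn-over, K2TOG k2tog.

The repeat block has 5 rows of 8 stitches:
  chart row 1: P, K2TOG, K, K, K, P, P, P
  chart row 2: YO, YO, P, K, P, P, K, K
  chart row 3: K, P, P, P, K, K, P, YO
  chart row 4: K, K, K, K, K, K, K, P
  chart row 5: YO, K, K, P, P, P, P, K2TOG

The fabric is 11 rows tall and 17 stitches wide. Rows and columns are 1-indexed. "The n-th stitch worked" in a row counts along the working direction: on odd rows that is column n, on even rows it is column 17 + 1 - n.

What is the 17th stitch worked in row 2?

Stitch:
YO

Derivation:
Row 2: (2-1) mod 5 = 1, so use chart row 2. Even row -> WS.
Chart row 2 tiled across columns 1-17: YO YO P K P P K K YO YO P K P P K K YO
WS row: flip the tiled sequence (start at column 17) and apply K<->P; YO and K2TOG stay.
Row 2 as worked: YO P P K K P K YO YO P P K K P K YO YO
Counting 17 along the worked row gives YO.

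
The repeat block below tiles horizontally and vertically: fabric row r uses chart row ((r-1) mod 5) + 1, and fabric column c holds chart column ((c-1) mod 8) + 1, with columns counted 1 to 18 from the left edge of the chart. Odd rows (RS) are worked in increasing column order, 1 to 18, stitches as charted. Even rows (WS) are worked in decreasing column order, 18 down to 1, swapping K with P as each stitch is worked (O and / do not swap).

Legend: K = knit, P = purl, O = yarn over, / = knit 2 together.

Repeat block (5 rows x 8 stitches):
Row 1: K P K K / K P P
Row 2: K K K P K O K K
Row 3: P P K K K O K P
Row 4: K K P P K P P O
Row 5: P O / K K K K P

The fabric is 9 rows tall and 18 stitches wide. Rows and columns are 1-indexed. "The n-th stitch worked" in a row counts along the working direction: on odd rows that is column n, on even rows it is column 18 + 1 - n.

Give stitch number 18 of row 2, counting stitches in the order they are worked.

Result:
P

Derivation:
Row 2: (2-1) mod 5 = 1, so use chart row 2. Even row -> WS.
Chart row 2 tiled across columns 1-18: K K K P K O K K K K K P K O K K K K
Wrong side: read the tiled row from column 18 down to 1 and exchange K with P (leave O, /).
Row 2 as worked: P P P P O P K P P P P P O P K P P P
Stitch 18 in working order -> P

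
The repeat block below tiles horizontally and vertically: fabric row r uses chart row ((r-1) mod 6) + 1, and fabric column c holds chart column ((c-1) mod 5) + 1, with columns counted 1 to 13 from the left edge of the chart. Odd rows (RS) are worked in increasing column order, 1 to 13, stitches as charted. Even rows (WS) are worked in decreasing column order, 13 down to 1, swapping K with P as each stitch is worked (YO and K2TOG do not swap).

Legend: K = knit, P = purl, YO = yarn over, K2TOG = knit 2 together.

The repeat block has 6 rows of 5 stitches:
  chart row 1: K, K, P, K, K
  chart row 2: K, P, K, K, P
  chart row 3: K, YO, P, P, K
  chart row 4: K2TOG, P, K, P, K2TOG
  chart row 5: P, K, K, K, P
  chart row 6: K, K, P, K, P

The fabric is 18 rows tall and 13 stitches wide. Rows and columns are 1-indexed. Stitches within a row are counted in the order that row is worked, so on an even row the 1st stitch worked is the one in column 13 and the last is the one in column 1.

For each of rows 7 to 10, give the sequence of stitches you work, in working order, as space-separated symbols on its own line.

Rows as worked:
K K P K K K K P K K K K P
P K P K P P K P K P P K P
K YO P P K K YO P P K K YO P
P K K2TOG K2TOG K P K K2TOG K2TOG K P K K2TOG

Derivation:
Row 7: chart row 1, RS - tile across columns 1-13 and work as-is.
Row 8: chart row 2, WS - tiled (columns 1-13): K P K K P K P K K P K P K; work from column 13 back to 1 with K<->P swapped.
Row 9: chart row 3, RS - tile across columns 1-13 and work as-is.
Row 10: chart row 4, WS - tiled (columns 1-13): K2TOG P K P K2TOG K2TOG P K P K2TOG K2TOG P K; work from column 13 back to 1 with K<->P swapped.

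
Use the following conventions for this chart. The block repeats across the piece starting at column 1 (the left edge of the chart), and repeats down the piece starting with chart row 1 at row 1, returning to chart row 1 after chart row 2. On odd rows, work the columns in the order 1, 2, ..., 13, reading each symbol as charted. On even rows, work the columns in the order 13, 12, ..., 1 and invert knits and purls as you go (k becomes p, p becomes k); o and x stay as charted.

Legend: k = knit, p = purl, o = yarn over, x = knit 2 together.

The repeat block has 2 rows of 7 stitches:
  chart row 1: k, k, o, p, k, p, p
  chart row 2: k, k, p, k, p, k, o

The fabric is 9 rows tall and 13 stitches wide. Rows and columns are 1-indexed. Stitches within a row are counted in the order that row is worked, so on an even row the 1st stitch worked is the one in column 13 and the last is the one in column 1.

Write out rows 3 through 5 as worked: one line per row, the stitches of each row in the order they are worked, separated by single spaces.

Row 3: chart row 1, RS - tile across columns 1-13 and work as-is.
Row 4: chart row 2, WS - tiled (columns 1-13): k k p k p k o k k p k p k; work from column 13 back to 1 with k<->p swapped.
Row 5: chart row 1, RS - tile across columns 1-13 and work as-is.

== ROWS AS WORKED ==
k k o p k p p k k o p k p
p k p k p p o p k p k p p
k k o p k p p k k o p k p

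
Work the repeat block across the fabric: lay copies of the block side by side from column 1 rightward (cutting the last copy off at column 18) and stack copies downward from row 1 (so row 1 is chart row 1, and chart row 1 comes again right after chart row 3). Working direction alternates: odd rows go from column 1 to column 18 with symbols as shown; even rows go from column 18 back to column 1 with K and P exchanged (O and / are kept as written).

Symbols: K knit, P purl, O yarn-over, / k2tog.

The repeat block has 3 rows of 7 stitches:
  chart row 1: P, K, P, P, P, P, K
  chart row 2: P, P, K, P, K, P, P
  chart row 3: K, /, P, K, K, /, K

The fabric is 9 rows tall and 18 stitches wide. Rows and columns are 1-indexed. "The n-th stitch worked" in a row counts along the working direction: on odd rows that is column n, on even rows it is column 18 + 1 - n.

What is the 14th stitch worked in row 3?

Stitch:
K

Derivation:
For row 3: chart row = ((3-1) mod 3) + 1 = 3; this is a RS (odd) row.
Chart row 3 tiled across columns 1-18: K / P K K / K K / P K K / K K / P K
RS: work column 1 to column 18, symbols as charted — the tiled row is the row as worked.
The 14th stitch worked is K.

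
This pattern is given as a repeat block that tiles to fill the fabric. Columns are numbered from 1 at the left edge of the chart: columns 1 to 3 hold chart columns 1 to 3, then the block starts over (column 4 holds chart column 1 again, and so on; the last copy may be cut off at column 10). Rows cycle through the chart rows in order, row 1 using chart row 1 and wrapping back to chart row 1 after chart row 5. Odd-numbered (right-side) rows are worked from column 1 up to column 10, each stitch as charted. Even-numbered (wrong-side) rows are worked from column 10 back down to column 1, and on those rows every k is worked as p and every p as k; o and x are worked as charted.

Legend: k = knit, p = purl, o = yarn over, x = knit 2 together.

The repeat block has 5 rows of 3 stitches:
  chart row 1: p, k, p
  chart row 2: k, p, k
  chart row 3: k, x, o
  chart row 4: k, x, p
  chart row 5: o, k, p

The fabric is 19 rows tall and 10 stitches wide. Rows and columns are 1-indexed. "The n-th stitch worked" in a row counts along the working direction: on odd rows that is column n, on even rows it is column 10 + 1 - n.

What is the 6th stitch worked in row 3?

For row 3: chart row = ((3-1) mod 5) + 1 = 3; this is a RS (odd) row.
Chart row 3 tiled across columns 1-10: k x o k x o k x o k
Right side: take the tiled row as-is (worked left to right from column 1).
Stitch 6 in working order -> o

Result:
o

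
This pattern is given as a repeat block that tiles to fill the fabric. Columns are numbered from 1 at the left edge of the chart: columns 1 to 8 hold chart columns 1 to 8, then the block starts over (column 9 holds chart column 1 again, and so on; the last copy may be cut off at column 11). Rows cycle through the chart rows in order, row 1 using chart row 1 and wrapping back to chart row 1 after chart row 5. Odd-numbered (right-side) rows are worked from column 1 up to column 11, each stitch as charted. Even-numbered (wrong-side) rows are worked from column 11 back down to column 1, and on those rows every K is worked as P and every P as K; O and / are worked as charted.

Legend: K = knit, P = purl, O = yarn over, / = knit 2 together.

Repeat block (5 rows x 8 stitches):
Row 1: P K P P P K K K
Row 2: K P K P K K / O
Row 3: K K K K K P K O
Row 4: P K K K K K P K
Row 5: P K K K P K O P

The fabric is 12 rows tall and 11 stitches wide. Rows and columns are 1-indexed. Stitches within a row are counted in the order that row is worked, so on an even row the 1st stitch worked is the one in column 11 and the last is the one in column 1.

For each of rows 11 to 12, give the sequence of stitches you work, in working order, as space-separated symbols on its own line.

Row 11: chart row 1, RS - tile across columns 1-11 and work as-is.
Row 12: chart row 2, WS - tiled (columns 1-11): K P K P K K / O K P K; work from column 11 back to 1 with K<->P swapped.

== ROWS AS WORKED ==
P K P P P K K K P K P
P K P O / P P K P K P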